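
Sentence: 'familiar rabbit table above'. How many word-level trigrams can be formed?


Word trigrams from [4] words:
  Trigram 1: (familiar rabbit table)
  Trigram 2: (rabbit table above)
Total word trigrams: 4 - 2 = 2

2


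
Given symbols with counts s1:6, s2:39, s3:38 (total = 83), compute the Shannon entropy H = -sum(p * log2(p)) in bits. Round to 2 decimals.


Computing entropy H = -sum(p_i * log2(p_i)):
  s1: p = 6/83 = 0.0723, -p*log2(p) = 0.2740
  s2: p = 39/83 = 0.4699, -p*log2(p) = 0.5120
  s3: p = 38/83 = 0.4578, -p*log2(p) = 0.5160
H = sum of terms = 1.3020
Rounded to 2 decimals: 1.30

1.30


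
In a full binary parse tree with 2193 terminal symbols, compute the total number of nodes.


Leaf nodes (terminals): 2193
Internal nodes = n - 1 = 2193 - 1 = 2192
Total = leaves + internal = 2193 + 2192 = 4385

4385


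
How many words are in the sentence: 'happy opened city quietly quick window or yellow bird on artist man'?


Counting words by splitting on spaces:
  Word 1: 'happy'
  Word 2: 'opened'
  Word 3: 'city'
  Word 4: 'quietly'
  Word 5: 'quick'
  Word 6: 'window'
  Word 7: 'or'
  Word 8: 'yellow'
  Word 9: 'bird'
  Word 10: 'on'
  Word 11: 'artist'
  Word 12: 'man'
Total words: 12

12


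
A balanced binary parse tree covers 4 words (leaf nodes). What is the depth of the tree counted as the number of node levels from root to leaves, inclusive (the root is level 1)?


In a balanced binary tree with n leaves the deepest leaf is ceil(log2(n)) edges below the root,
so counting node levels inclusive of root and leaves gives ceil(log2(n)) + 1 levels.
log2(4) = 2.0000
ceil(2.0000) = 2
levels = 2 + 1 = 3

3


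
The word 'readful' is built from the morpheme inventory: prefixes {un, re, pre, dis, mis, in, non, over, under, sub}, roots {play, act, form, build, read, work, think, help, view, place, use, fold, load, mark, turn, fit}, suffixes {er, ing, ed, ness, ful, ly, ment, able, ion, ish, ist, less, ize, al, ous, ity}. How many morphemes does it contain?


Segmenting 'readful' against the inventory:
  'read' -> root (morpheme 1)
  'ful' -> suffix (morpheme 2)
Total morphemes: 2

2


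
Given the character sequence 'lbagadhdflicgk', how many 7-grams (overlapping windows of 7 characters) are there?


String 'lbagadhdflicgk' has length L = 14.
Number of overlapping n-grams = L - n + 1
Substituting: 14 - 7 + 1 = 8

8


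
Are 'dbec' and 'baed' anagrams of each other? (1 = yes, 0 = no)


Sort characters of 'dbec': 'bcde'
Sort characters of 'baed': 'abde'
Sorted forms differ -> they are NOT anagrams
Result: 0

0


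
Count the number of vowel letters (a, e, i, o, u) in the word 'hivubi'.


Scanning each character of 'hivubi':
  Position 1: 'h' -> consonant (running count: 0)
  Position 2: 'i' -> vowel (running count: 1)
  Position 3: 'v' -> consonant (running count: 1)
  Position 4: 'u' -> vowel (running count: 2)
  Position 5: 'b' -> consonant (running count: 2)
  Position 6: 'i' -> vowel (running count: 3)
Total vowels: 3

3


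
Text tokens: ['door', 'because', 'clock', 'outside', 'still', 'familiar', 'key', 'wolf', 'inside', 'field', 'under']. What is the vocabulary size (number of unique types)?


Listing all tokens and tracking unique types:
  Token 1: 'door' -> NEW (unique so far: 1)
  Token 2: 'because' -> NEW (unique so far: 2)
  Token 3: 'clock' -> NEW (unique so far: 3)
  Token 4: 'outside' -> NEW (unique so far: 4)
  Token 5: 'still' -> NEW (unique so far: 5)
  Token 6: 'familiar' -> NEW (unique so far: 6)
  Token 7: 'key' -> NEW (unique so far: 7)
  Token 8: 'wolf' -> NEW (unique so far: 8)
  Token 9: 'inside' -> NEW (unique so far: 9)
  Token 10: 'field' -> NEW (unique so far: 10)
  Token 11: 'under' -> NEW (unique so far: 11)
Unique types: ('because', 'clock', 'door', 'familiar', 'field', 'inside', 'key', 'outside', 'still', 'under', 'wolf')
Vocabulary size: 11

11


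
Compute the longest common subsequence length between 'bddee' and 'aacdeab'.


DP table for LCS of 'bddee' and 'aacdeab':
       a  a  c  d  e  a  b
    0  0  0  0  0  0  0  0
  b 0  0  0  0  0  0  0  1
  d 0  0  0  0  1  1  1  1
  d 0  0  0  0  1  1  1  1
  e 0  0  0  0  1  2  2  2
  e 0  0  0  0  1  2  2  2
LCS: 'de'
LCS length = 2

2


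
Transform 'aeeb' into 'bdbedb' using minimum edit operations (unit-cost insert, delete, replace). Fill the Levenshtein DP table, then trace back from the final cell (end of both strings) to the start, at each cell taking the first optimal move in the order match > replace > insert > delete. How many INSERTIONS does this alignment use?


Edit distance = 4. Backtracking from cell (4, 6) with preference match > replace > insert > delete,
then listing the resulting alignment 'aeeb' -> 'bdbedb' left to right:
  Step 1: insert 'b' [insertion #1]
  Step 2: insert 'd' [insertion #2]
  Step 3: replace a->b
  Step 4: keep 'e'
  Step 5: replace e->d
  Step 6: keep 'b'
Total insertions: 2

2


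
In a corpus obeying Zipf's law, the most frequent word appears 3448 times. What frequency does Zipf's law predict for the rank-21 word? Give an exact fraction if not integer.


Zipf's law: freq(rank) = f1 / rank
f1 = 3448, rank = 21
freq = 3448 / 21
GCD(3448, 21) = 1
Simplified: 3448/21

3448/21


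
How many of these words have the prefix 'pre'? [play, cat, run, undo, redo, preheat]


Checking each word for prefix 'pre':
  'play' -> no (count: 0)
  'cat' -> no (count: 0)
  'run' -> no (count: 0)
  'undo' -> no (count: 0)
  'redo' -> no (count: 0)
  'preheat' -> YES, starts with 'pre' (count: 1)
Total with prefix 'pre': 1

1


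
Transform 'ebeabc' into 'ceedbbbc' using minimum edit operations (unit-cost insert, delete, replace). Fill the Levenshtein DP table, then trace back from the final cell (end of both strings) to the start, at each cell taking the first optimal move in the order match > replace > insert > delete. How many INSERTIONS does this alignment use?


Edit distance = 5. Backtracking from cell (6, 8) with preference match > replace > insert > delete,
then listing the resulting alignment 'ebeabc' -> 'ceedbbbc' left to right:
  Step 1: insert 'c' [insertion #1]
  Step 2: insert 'e' [insertion #2]
  Step 3: keep 'e'
  Step 4: replace b->d
  Step 5: replace e->b
  Step 6: replace a->b
  Step 7: keep 'b'
  Step 8: keep 'c'
Total insertions: 2

2


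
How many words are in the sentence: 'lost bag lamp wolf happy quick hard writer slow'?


Counting words by splitting on spaces:
  Word 1: 'lost'
  Word 2: 'bag'
  Word 3: 'lamp'
  Word 4: 'wolf'
  Word 5: 'happy'
  Word 6: 'quick'
  Word 7: 'hard'
  Word 8: 'writer'
  Word 9: 'slow'
Total words: 9

9


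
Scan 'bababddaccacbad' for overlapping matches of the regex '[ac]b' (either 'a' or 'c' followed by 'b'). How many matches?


Pattern: [ac]b means either 'a' or 'c' followed by 'b'.
Scanning 'bababddaccacbad' position-by-position:
  Pos 0: window 'ba' -> no
  Pos 1: window 'ab' -> MATCH
  Pos 2: window 'ba' -> no
  Pos 3: window 'ab' -> MATCH
  Pos 4: window 'bd' -> no
  Pos 5: window 'dd' -> no
  Pos 6: window 'da' -> no
  Pos 7: window 'ac' -> no
  Pos 8: window 'cc' -> no
  Pos 9: window 'ca' -> no
  Pos 10: window 'ac' -> no
  Pos 11: window 'cb' -> MATCH
  Pos 12: window 'ba' -> no
  Pos 13: window 'ad' -> no
  Pos 14: window 'd' -> no
Total matches: 3

3


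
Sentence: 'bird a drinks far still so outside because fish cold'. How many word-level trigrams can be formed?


Word trigrams from [10] words:
  Trigram 1: (bird a drinks)
  Trigram 2: (a drinks far)
  Trigram 3: (drinks far still)
  Trigram 4: (far still so)
  Trigram 5: (still so outside)
  Trigram 6: (so outside because)
  Trigram 7: (outside because fish)
  Trigram 8: (because fish cold)
Total word trigrams: 10 - 2 = 8

8


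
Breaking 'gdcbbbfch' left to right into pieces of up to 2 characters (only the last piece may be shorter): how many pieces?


'gdcbbbfch' has 9 characters.
Chunking with max size 2:
  Chunk 1: 'gd' (positions 0-1)
  Chunk 2: 'cb' (positions 2-3)
  Chunk 3: 'bb' (positions 4-5)
  Chunk 4: 'fc' (positions 6-7)
  Chunk 5: 'h' (positions 8-8)
Total chunks: ceil(9 / 2) = 5

5


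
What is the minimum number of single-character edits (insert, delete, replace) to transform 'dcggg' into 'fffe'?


Building DP table for s1='dcggg' (len 5) and s2='fffe' (len 4):
       f  f  f  e
    0  1  2  3  4
  d 1  1  2  3  4
  c 2  2  2  3  4
  g 3  3  3  3  4
  g 4  4  4  4  4
  g 5  5  5  5  5
Edit distance = dp[5][4] = 5

5


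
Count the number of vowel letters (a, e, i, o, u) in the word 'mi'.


Scanning each character of 'mi':
  Position 1: 'm' -> consonant (running count: 0)
  Position 2: 'i' -> vowel (running count: 1)
Total vowels: 1

1


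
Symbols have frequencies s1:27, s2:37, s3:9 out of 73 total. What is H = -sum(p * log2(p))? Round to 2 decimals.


Computing entropy H = -sum(p_i * log2(p_i)):
  s1: p = 27/73 = 0.3699, -p*log2(p) = 0.5307
  s2: p = 37/73 = 0.5068, -p*log2(p) = 0.4969
  s3: p = 9/73 = 0.1233, -p*log2(p) = 0.3723
H = sum of terms = 1.3999
Rounded to 2 decimals: 1.40

1.40


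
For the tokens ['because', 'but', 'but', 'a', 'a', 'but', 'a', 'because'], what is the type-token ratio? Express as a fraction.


Tokens: 8
Unique types: ('a', 'because', 'but') = 3
TTR = 3/8
Already in lowest terms.

3/8


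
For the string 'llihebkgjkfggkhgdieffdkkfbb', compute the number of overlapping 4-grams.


String 'llihebkgjkfggkhgdieffdkkfbb' has length L = 27.
Number of overlapping n-grams = L - n + 1
Substituting: 27 - 4 + 1 = 24

24


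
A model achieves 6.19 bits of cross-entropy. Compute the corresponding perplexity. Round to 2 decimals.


Perplexity formula: PP = 2^H
H = 6.19
PP = 2^6.19
Decompose: 2^6.19 = 2^6 * 2^0.19
2^6 = 64, 2^0.19 ~ 1.1407637
PP ~ 64 * 1.1407637 = 73.0088768
Rounded to 2 decimals: 73.01

73.01


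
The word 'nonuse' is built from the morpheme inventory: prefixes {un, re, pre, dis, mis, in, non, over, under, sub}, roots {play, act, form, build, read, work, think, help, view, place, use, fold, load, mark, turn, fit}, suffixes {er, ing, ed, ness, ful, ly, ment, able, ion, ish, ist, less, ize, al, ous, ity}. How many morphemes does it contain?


Segmenting 'nonuse' against the inventory:
  'non' -> prefix (morpheme 1)
  'use' -> root (morpheme 2)
Total morphemes: 2

2


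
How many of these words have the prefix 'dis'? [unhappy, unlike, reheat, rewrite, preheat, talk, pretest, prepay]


Checking each word for prefix 'dis':
  'unhappy' -> no (count: 0)
  'unlike' -> no (count: 0)
  'reheat' -> no (count: 0)
  'rewrite' -> no (count: 0)
  'preheat' -> no (count: 0)
  'talk' -> no (count: 0)
  'pretest' -> no (count: 0)
  'prepay' -> no (count: 0)
Total with prefix 'dis': 0

0


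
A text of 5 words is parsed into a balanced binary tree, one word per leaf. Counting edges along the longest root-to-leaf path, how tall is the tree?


In a balanced binary tree with n leaves the deepest leaf is ceil(log2(n)) edges below the root.
log2(5) = 2.3219
ceil(2.3219) = 3
height (edges) = 3

3


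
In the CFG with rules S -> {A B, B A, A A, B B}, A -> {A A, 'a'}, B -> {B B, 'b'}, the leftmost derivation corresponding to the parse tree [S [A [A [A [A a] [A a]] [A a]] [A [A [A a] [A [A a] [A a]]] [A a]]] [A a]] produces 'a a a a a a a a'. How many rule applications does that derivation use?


Every bracketed nonterminal node [X ...] in the tree is produced by exactly one rule application.
Reading the tree off as a leftmost derivation:
  Step 1: S  =>  A A   (applied S -> A A)
  Step 2: A A  =>  A A A   (applied A -> A A)
  Step 3: A A A  =>  A A A A   (applied A -> A A)
  Step 4: A A A A  =>  A A A A A   (applied A -> A A)
  Step 5: A A A A A  =>  a A A A A   (applied A -> a)
  Step 6: a A A A A  =>  a a A A A   (applied A -> a)
  Step 7: a a A A A  =>  a a a A A   (applied A -> a)
  Step 8: a a a A A  =>  a a a A A A   (applied A -> A A)
  Step 9: a a a A A A  =>  a a a A A A A   (applied A -> A A)
  Step 10: a a a A A A A  =>  a a a a A A A   (applied A -> a)
  Step 11: a a a a A A A  =>  a a a a A A A A   (applied A -> A A)
  Step 12: a a a a A A A A  =>  a a a a a A A A   (applied A -> a)
  Step 13: a a a a a A A A  =>  a a a a a a A A   (applied A -> a)
  Step 14: a a a a a a A A  =>  a a a a a a a A   (applied A -> a)
  Step 15: a a a a a a a A  =>  a a a a a a a a   (applied A -> a)
Final yield: a a a a a a a a
Total rewrite steps: 15

15


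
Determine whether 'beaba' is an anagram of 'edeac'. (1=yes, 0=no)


Sort characters of 'beaba': 'aabbe'
Sort characters of 'edeac': 'acdee'
Sorted forms differ -> they are NOT anagrams
Result: 0

0


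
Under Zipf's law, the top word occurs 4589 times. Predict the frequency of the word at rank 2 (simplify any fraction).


Zipf's law: freq(rank) = f1 / rank
f1 = 4589, rank = 2
freq = 4589 / 2
GCD(4589, 2) = 1
Simplified: 4589/2

4589/2


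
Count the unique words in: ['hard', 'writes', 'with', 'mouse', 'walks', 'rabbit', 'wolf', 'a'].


Listing all tokens and tracking unique types:
  Token 1: 'hard' -> NEW (unique so far: 1)
  Token 2: 'writes' -> NEW (unique so far: 2)
  Token 3: 'with' -> NEW (unique so far: 3)
  Token 4: 'mouse' -> NEW (unique so far: 4)
  Token 5: 'walks' -> NEW (unique so far: 5)
  Token 6: 'rabbit' -> NEW (unique so far: 6)
  Token 7: 'wolf' -> NEW (unique so far: 7)
  Token 8: 'a' -> NEW (unique so far: 8)
Unique types: ('a', 'hard', 'mouse', 'rabbit', 'walks', 'with', 'wolf', 'writes')
Vocabulary size: 8

8


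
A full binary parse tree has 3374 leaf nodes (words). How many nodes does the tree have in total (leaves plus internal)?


Leaf nodes (terminals): 3374
Internal nodes = n - 1 = 3374 - 1 = 3373
Total = leaves + internal = 3374 + 3373 = 6747

6747


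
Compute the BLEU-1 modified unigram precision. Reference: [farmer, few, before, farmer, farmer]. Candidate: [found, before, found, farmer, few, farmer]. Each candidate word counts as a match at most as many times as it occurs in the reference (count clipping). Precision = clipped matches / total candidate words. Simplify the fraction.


Reference word counts: {'before': 1, 'farmer': 3, 'few': 1}
Checking each candidate word (with clipping):
  'found' -> not in reference -> no match (matches: 0)
  'before' -> in reference (ref count 1, used 1/1) -> match (matches: 1)
  'found' -> not in reference -> no match (matches: 1)
  'farmer' -> in reference (ref count 3, used 1/3) -> match (matches: 2)
  'few' -> in reference (ref count 1, used 1/1) -> match (matches: 3)
  'farmer' -> in reference (ref count 3, used 2/3) -> match (matches: 4)
Clipped matches: 4, Candidate length: 6
Precision = 4/6 = 2/3

2/3


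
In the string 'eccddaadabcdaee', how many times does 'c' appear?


Scanning 'eccddaadabcdaee' for 'c':
  Position 1: 'c' -> MATCH (count: 1)
  Position 2: 'c' -> MATCH (count: 2)
  Position 10: 'c' -> MATCH (count: 3)
Total occurrences of 'c': 3

3


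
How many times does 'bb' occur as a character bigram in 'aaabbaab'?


Scanning 'aaabbaab' for bigram 'bb':
  Position 0: 'aa' -> no
  Position 1: 'aa' -> no
  Position 2: 'ab' -> no
  Position 3: 'bb' -> MATCH
  Position 4: 'ba' -> no
  Position 5: 'aa' -> no
  Position 6: 'ab' -> no
Total matches: 1

1


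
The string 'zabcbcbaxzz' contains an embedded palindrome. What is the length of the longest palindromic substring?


Scanning 'zabcbcbaxzz' for palindromic substrings.
Substring at positions 1-7: 'abcbcba'.
Check: reverse('abcbcba') = 'abcbcba' -> palindrome confirmed.
Neighbouring characters ('z' / 'x') break symmetry, so it cannot extend further.
No longer palindromic substring exists; longest length = 7

7


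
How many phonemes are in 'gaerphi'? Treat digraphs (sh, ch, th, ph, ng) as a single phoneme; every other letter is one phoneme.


Parsing 'gaerphi' greedily, digraphs first:
  'g' -> consonant phoneme (phonemes so far: 1)
  'a' -> vowel phoneme (phonemes so far: 2)
  'e' -> vowel phoneme (phonemes so far: 3)
  'r' -> consonant phoneme (phonemes so far: 4)
  'ph' -> digraph (1 consonant phoneme) (phonemes so far: 5)
  'i' -> vowel phoneme (phonemes so far: 6)
Total phonemes: 6

6


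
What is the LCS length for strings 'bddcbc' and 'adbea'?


DP table for LCS of 'bddcbc' and 'adbea':
       a  d  b  e  a
    0  0  0  0  0  0
  b 0  0  0  1  1  1
  d 0  0  1  1  1  1
  d 0  0  1  1  1  1
  c 0  0  1  1  1  1
  b 0  0  1  2  2  2
  c 0  0  1  2  2  2
LCS: 'db'
LCS length = 2

2


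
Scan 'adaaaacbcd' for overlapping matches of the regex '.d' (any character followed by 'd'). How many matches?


Pattern: .d means any character followed by 'd'.
Scanning 'adaaaacbcd' position-by-position:
  Pos 0: window 'ad' -> MATCH
  Pos 1: window 'da' -> no
  Pos 2: window 'aa' -> no
  Pos 3: window 'aa' -> no
  Pos 4: window 'aa' -> no
  Pos 5: window 'ac' -> no
  Pos 6: window 'cb' -> no
  Pos 7: window 'bc' -> no
  Pos 8: window 'cd' -> MATCH
  Pos 9: window 'd' -> no
Total matches: 2

2


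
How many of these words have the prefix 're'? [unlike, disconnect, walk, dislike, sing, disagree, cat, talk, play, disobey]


Checking each word for prefix 're':
  'unlike' -> no (count: 0)
  'disconnect' -> no (count: 0)
  'walk' -> no (count: 0)
  'dislike' -> no (count: 0)
  'sing' -> no (count: 0)
  'disagree' -> no (count: 0)
  'cat' -> no (count: 0)
  'talk' -> no (count: 0)
  'play' -> no (count: 0)
  'disobey' -> no (count: 0)
Total with prefix 're': 0

0


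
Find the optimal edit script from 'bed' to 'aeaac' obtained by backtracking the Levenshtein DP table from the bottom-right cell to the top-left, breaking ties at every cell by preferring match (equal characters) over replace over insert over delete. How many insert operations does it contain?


Edit distance = 4. Backtracking from cell (3, 5) with preference match > replace > insert > delete,
then listing the resulting alignment 'bed' -> 'aeaac' left to right:
  Step 1: replace b->a
  Step 2: keep 'e'
  Step 3: insert 'a' [insertion #1]
  Step 4: insert 'a' [insertion #2]
  Step 5: replace d->c
Total insertions: 2

2


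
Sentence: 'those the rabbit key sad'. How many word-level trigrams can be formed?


Word trigrams from [5] words:
  Trigram 1: (those the rabbit)
  Trigram 2: (the rabbit key)
  Trigram 3: (rabbit key sad)
Total word trigrams: 5 - 2 = 3

3


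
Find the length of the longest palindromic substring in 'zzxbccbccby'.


Scanning 'zzxbccbccby' for palindromic substrings.
Substring at positions 3-9: 'bccbccb'.
Check: reverse('bccbccb') = 'bccbccb' -> palindrome confirmed.
Neighbouring characters ('x' / 'y') break symmetry, so it cannot extend further.
No longer palindromic substring exists; longest length = 7

7


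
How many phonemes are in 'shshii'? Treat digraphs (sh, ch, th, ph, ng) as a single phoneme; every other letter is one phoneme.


Parsing 'shshii' greedily, digraphs first:
  'sh' -> digraph (1 consonant phoneme) (phonemes so far: 1)
  'sh' -> digraph (1 consonant phoneme) (phonemes so far: 2)
  'i' -> vowel phoneme (phonemes so far: 3)
  'i' -> vowel phoneme (phonemes so far: 4)
Total phonemes: 4

4


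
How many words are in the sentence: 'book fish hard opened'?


Counting words by splitting on spaces:
  Word 1: 'book'
  Word 2: 'fish'
  Word 3: 'hard'
  Word 4: 'opened'
Total words: 4

4


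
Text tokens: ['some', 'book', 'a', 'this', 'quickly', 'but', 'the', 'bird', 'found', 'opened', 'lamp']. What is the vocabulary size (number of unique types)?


Listing all tokens and tracking unique types:
  Token 1: 'some' -> NEW (unique so far: 1)
  Token 2: 'book' -> NEW (unique so far: 2)
  Token 3: 'a' -> NEW (unique so far: 3)
  Token 4: 'this' -> NEW (unique so far: 4)
  Token 5: 'quickly' -> NEW (unique so far: 5)
  Token 6: 'but' -> NEW (unique so far: 6)
  Token 7: 'the' -> NEW (unique so far: 7)
  Token 8: 'bird' -> NEW (unique so far: 8)
  Token 9: 'found' -> NEW (unique so far: 9)
  Token 10: 'opened' -> NEW (unique so far: 10)
  Token 11: 'lamp' -> NEW (unique so far: 11)
Unique types: ('a', 'bird', 'book', 'but', 'found', 'lamp', 'opened', 'quickly', 'some', 'the', 'this')
Vocabulary size: 11

11


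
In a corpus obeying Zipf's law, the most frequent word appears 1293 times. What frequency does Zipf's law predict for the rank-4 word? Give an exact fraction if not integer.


Zipf's law: freq(rank) = f1 / rank
f1 = 1293, rank = 4
freq = 1293 / 4
GCD(1293, 4) = 1
Simplified: 1293/4

1293/4


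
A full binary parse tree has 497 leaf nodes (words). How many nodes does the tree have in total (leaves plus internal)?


Leaf nodes (terminals): 497
Internal nodes = n - 1 = 497 - 1 = 496
Total = leaves + internal = 497 + 496 = 993

993


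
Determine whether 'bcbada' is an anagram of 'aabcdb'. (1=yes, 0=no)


Sort characters of 'bcbada': 'aabbcd'
Sort characters of 'aabcdb': 'aabbcd'
Sorted forms match -> they ARE anagrams
Result: 1

1


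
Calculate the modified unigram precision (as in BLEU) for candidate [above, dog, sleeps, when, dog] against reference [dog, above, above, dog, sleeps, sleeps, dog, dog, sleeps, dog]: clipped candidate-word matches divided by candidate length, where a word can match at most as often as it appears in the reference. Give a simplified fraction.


Reference word counts: {'above': 2, 'dog': 5, 'sleeps': 3}
Checking each candidate word (with clipping):
  'above' -> in reference (ref count 2, used 1/2) -> match (matches: 1)
  'dog' -> in reference (ref count 5, used 1/5) -> match (matches: 2)
  'sleeps' -> in reference (ref count 3, used 1/3) -> match (matches: 3)
  'when' -> not in reference -> no match (matches: 3)
  'dog' -> in reference (ref count 5, used 2/5) -> match (matches: 4)
Clipped matches: 4, Candidate length: 5
Precision = 4/5

4/5


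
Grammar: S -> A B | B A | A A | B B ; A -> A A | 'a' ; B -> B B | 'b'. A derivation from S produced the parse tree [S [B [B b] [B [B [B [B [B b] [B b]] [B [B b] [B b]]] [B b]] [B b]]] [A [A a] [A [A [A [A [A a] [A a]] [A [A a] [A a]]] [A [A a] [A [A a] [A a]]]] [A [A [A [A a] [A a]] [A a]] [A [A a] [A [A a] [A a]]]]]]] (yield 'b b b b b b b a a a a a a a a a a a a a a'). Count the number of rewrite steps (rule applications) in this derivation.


Every bracketed nonterminal node [X ...] in the tree is produced by exactly one rule application.
Reading the tree off as a leftmost derivation:
  Step 1: S  =>  B A   (applied S -> B A)
  Step 2: B A  =>  B B A   (applied B -> B B)
  Step 3: B B A  =>  b B A   (applied B -> b)
  Step 4: b B A  =>  b B B A   (applied B -> B B)
  Step 5: b B B A  =>  b B B B A   (applied B -> B B)
  Step 6: b B B B A  =>  b B B B B A   (applied B -> B B)
  Step 7: b B B B B A  =>  b B B B B B A   (applied B -> B B)
  Step 8: b B B B B B A  =>  b b B B B B A   (applied B -> b)
  Step 9: b b B B B B A  =>  b b b B B B A   (applied B -> b)
  Step 10: b b b B B B A  =>  b b b B B B B A   (applied B -> B B)
  Step 11: b b b B B B B A  =>  b b b b B B B A   (applied B -> b)
  Step 12: b b b b B B B A  =>  b b b b b B B A   (applied B -> b)
  Step 13: b b b b b B B A  =>  b b b b b b B A   (applied B -> b)
  Step 14: b b b b b b B A  =>  b b b b b b b A   (applied B -> b)
  Step 15: b b b b b b b A  =>  b b b b b b b A A   (applied A -> A A)
  Step 16: b b b b b b b A A  =>  b b b b b b b a A   (applied A -> a)
  Step 17: b b b b b b b a A  =>  b b b b b b b a A A   (applied A -> A A)
  Step 18: b b b b b b b a A A  =>  b b b b b b b a A A A   (applied A -> A A)
  Step 19: b b b b b b b a A A A  =>  b b b b b b b a A A A A   (applied A -> A A)
  Step 20: b b b b b b b a A A A A  =>  b b b b b b b a A A A A A   (applied A -> A A)
  Step 21: b b b b b b b a A A A A A  =>  b b b b b b b a a A A A A   (applied A -> a)
  Step 22: b b b b b b b a a A A A A  =>  b b b b b b b a a a A A A   (applied A -> a)
  Step 23: b b b b b b b a a a A A A  =>  b b b b b b b a a a A A A A   (applied A -> A A)
  Step 24: b b b b b b b a a a A A A A  =>  b b b b b b b a a a a A A A   (applied A -> a)
  Step 25: b b b b b b b a a a a A A A  =>  b b b b b b b a a a a a A A   (applied A -> a)
  Step 26: b b b b b b b a a a a a A A  =>  b b b b b b b a a a a a A A A   (applied A -> A A)
  Step 27: b b b b b b b a a a a a A A A  =>  b b b b b b b a a a a a a A A   (applied A -> a)
  Step 28: b b b b b b b a a a a a a A A  =>  b b b b b b b a a a a a a A A A   (applied A -> A A)
  Step 29: b b b b b b b a a a a a a A A A  =>  b b b b b b b a a a a a a a A A   (applied A -> a)
  Step 30: b b b b b b b a a a a a a a A A  =>  b b b b b b b a a a a a a a a A   (applied A -> a)
  Step 31: b b b b b b b a a a a a a a a A  =>  b b b b b b b a a a a a a a a A A   (applied A -> A A)
  Step 32: b b b b b b b a a a a a a a a A A  =>  b b b b b b b a a a a a a a a A A A   (applied A -> A A)
  Step 33: b b b b b b b a a a a a a a a A A A  =>  b b b b b b b a a a a a a a a A A A A   (applied A -> A A)
  Step 34: b b b b b b b a a a a a a a a A A A A  =>  b b b b b b b a a a a a a a a a A A A   (applied A -> a)
  Step 35: b b b b b b b a a a a a a a a a A A A  =>  b b b b b b b a a a a a a a a a a A A   (applied A -> a)
  Step 36: b b b b b b b a a a a a a a a a a A A  =>  b b b b b b b a a a a a a a a a a a A   (applied A -> a)
  Step 37: b b b b b b b a a a a a a a a a a a A  =>  b b b b b b b a a a a a a a a a a a A A   (applied A -> A A)
  Step 38: b b b b b b b a a a a a a a a a a a A A  =>  b b b b b b b a a a a a a a a a a a a A   (applied A -> a)
  Step 39: b b b b b b b a a a a a a a a a a a a A  =>  b b b b b b b a a a a a a a a a a a a A A   (applied A -> A A)
  Step 40: b b b b b b b a a a a a a a a a a a a A A  =>  b b b b b b b a a a a a a a a a a a a a A   (applied A -> a)
  Step 41: b b b b b b b a a a a a a a a a a a a a A  =>  b b b b b b b a a a a a a a a a a a a a a   (applied A -> a)
Final yield: b b b b b b b a a a a a a a a a a a a a a
Total rewrite steps: 41

41


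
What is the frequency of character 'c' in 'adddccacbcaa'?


Scanning 'adddccacbcaa' for 'c':
  Position 4: 'c' -> MATCH (count: 1)
  Position 5: 'c' -> MATCH (count: 2)
  Position 7: 'c' -> MATCH (count: 3)
  Position 9: 'c' -> MATCH (count: 4)
Total occurrences of 'c': 4

4


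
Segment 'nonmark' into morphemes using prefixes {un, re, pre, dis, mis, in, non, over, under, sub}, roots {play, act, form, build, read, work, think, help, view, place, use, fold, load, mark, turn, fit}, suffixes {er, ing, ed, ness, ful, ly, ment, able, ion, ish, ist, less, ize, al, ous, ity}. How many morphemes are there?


Segmenting 'nonmark' against the inventory:
  'non' -> prefix (morpheme 1)
  'mark' -> root (morpheme 2)
Total morphemes: 2

2


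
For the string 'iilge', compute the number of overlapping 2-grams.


String 'iilge' has length L = 5.
Number of overlapping n-grams = L - n + 1
Substituting: 5 - 2 + 1 = 4

4


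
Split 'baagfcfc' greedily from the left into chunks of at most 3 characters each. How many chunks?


'baagfcfc' has 8 characters.
Chunking with max size 3:
  Chunk 1: 'baa' (positions 0-2)
  Chunk 2: 'gfc' (positions 3-5)
  Chunk 3: 'fc' (positions 6-7)
Total chunks: ceil(8 / 3) = 3

3


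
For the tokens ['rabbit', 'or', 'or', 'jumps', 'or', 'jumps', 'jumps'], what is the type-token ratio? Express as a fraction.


Tokens: 7
Unique types: ('jumps', 'or', 'rabbit') = 3
TTR = 3/7
Already in lowest terms.

3/7


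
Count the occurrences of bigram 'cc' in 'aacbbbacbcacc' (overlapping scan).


Scanning 'aacbbbacbcacc' for bigram 'cc':
  Position 0: 'aa' -> no
  Position 1: 'ac' -> no
  Position 2: 'cb' -> no
  Position 3: 'bb' -> no
  Position 4: 'bb' -> no
  Position 5: 'ba' -> no
  Position 6: 'ac' -> no
  Position 7: 'cb' -> no
  Position 8: 'bc' -> no
  Position 9: 'ca' -> no
  Position 10: 'ac' -> no
  Position 11: 'cc' -> MATCH
Total matches: 1

1


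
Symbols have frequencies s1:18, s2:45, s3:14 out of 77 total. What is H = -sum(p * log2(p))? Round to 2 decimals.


Computing entropy H = -sum(p_i * log2(p_i)):
  s1: p = 18/77 = 0.2338, -p*log2(p) = 0.4902
  s2: p = 45/77 = 0.5844, -p*log2(p) = 0.4529
  s3: p = 14/77 = 0.1818, -p*log2(p) = 0.4472
H = sum of terms = 1.3903
Rounded to 2 decimals: 1.39

1.39


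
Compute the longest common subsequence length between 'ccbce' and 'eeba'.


DP table for LCS of 'ccbce' and 'eeba':
       e  e  b  a
    0  0  0  0  0
  c 0  0  0  0  0
  c 0  0  0  0  0
  b 0  0  0  1  1
  c 0  0  0  1  1
  e 0  1  1  1  1
LCS: 'b'
LCS length = 1

1


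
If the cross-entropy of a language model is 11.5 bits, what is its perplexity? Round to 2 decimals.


Perplexity formula: PP = 2^H
H = 11.5
PP = 2^11.5
Decompose: 2^11.5 = 2^11 * 2^0.5 = 2^11 * sqrt(2)
2^11 = 2048, sqrt(2) ~ 1.4142136
PP ~ 2048 * 1.4142136 = 2896.3094528
Rounded to 2 decimals: 2896.31

2896.31


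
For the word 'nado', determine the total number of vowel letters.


Scanning each character of 'nado':
  Position 1: 'n' -> consonant (running count: 0)
  Position 2: 'a' -> vowel (running count: 1)
  Position 3: 'd' -> consonant (running count: 1)
  Position 4: 'o' -> vowel (running count: 2)
Total vowels: 2

2


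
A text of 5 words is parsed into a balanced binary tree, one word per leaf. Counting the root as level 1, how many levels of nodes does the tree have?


In a balanced binary tree with n leaves the deepest leaf is ceil(log2(n)) edges below the root,
so counting node levels inclusive of root and leaves gives ceil(log2(n)) + 1 levels.
log2(5) = 2.3219
ceil(2.3219) = 3
levels = 3 + 1 = 4

4


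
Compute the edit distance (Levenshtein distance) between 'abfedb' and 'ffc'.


Building DP table for s1='abfedb' (len 6) and s2='ffc' (len 3):
       f  f  c
    0  1  2  3
  a 1  1  2  3
  b 2  2  2  3
  f 3  2  2  3
  e 4  3  3  3
  d 5  4  4  4
  b 6  5  5  5
Edit distance = dp[6][3] = 5

5


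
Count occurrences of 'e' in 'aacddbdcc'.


Scanning 'aacddbdcc' for 'e':
  No matches found.
Total occurrences of 'e': 0

0


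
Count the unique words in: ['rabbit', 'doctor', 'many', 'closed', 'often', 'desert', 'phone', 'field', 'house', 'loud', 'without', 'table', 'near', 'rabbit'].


Listing all tokens and tracking unique types:
  Token 1: 'rabbit' -> NEW (unique so far: 1)
  Token 2: 'doctor' -> NEW (unique so far: 2)
  Token 3: 'many' -> NEW (unique so far: 3)
  Token 4: 'closed' -> NEW (unique so far: 4)
  Token 5: 'often' -> NEW (unique so far: 5)
  Token 6: 'desert' -> NEW (unique so far: 6)
  Token 7: 'phone' -> NEW (unique so far: 7)
  Token 8: 'field' -> NEW (unique so far: 8)
  Token 9: 'house' -> NEW (unique so far: 9)
  Token 10: 'loud' -> NEW (unique so far: 10)
  Token 11: 'without' -> NEW (unique so far: 11)
  Token 12: 'table' -> NEW (unique so far: 12)
  Token 13: 'near' -> NEW (unique so far: 13)
  Token 14: 'rabbit' -> duplicate (unique so far: 13)
Unique types: ('closed', 'desert', 'doctor', 'field', 'house', 'loud', 'many', 'near', 'often', 'phone', 'rabbit', 'table', 'without')
Vocabulary size: 13

13


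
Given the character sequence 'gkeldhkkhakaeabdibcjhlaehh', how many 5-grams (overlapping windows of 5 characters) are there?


String 'gkeldhkkhakaeabdibcjhlaehh' has length L = 26.
Number of overlapping n-grams = L - n + 1
Substituting: 26 - 5 + 1 = 22

22


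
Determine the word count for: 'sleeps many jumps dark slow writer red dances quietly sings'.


Counting words by splitting on spaces:
  Word 1: 'sleeps'
  Word 2: 'many'
  Word 3: 'jumps'
  Word 4: 'dark'
  Word 5: 'slow'
  Word 6: 'writer'
  Word 7: 'red'
  Word 8: 'dances'
  Word 9: 'quietly'
  Word 10: 'sings'
Total words: 10

10


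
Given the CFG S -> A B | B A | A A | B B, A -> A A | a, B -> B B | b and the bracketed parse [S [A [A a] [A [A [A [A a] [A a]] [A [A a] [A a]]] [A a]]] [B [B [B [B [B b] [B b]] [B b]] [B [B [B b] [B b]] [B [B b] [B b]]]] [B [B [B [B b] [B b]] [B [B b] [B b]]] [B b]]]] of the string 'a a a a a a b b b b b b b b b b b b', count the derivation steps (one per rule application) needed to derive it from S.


Every bracketed nonterminal node [X ...] in the tree is produced by exactly one rule application.
Reading the tree off as a leftmost derivation:
  Step 1: S  =>  A B   (applied S -> A B)
  Step 2: A B  =>  A A B   (applied A -> A A)
  Step 3: A A B  =>  a A B   (applied A -> a)
  Step 4: a A B  =>  a A A B   (applied A -> A A)
  Step 5: a A A B  =>  a A A A B   (applied A -> A A)
  Step 6: a A A A B  =>  a A A A A B   (applied A -> A A)
  Step 7: a A A A A B  =>  a a A A A B   (applied A -> a)
  Step 8: a a A A A B  =>  a a a A A B   (applied A -> a)
  Step 9: a a a A A B  =>  a a a A A A B   (applied A -> A A)
  Step 10: a a a A A A B  =>  a a a a A A B   (applied A -> a)
  Step 11: a a a a A A B  =>  a a a a a A B   (applied A -> a)
  Step 12: a a a a a A B  =>  a a a a a a B   (applied A -> a)
  Step 13: a a a a a a B  =>  a a a a a a B B   (applied B -> B B)
  Step 14: a a a a a a B B  =>  a a a a a a B B B   (applied B -> B B)
  Step 15: a a a a a a B B B  =>  a a a a a a B B B B   (applied B -> B B)
  Step 16: a a a a a a B B B B  =>  a a a a a a B B B B B   (applied B -> B B)
  Step 17: a a a a a a B B B B B  =>  a a a a a a b B B B B   (applied B -> b)
  Step 18: a a a a a a b B B B B  =>  a a a a a a b b B B B   (applied B -> b)
  Step 19: a a a a a a b b B B B  =>  a a a a a a b b b B B   (applied B -> b)
  Step 20: a a a a a a b b b B B  =>  a a a a a a b b b B B B   (applied B -> B B)
  Step 21: a a a a a a b b b B B B  =>  a a a a a a b b b B B B B   (applied B -> B B)
  Step 22: a a a a a a b b b B B B B  =>  a a a a a a b b b b B B B   (applied B -> b)
  Step 23: a a a a a a b b b b B B B  =>  a a a a a a b b b b b B B   (applied B -> b)
  Step 24: a a a a a a b b b b b B B  =>  a a a a a a b b b b b B B B   (applied B -> B B)
  Step 25: a a a a a a b b b b b B B B  =>  a a a a a a b b b b b b B B   (applied B -> b)
  Step 26: a a a a a a b b b b b b B B  =>  a a a a a a b b b b b b b B   (applied B -> b)
  Step 27: a a a a a a b b b b b b b B  =>  a a a a a a b b b b b b b B B   (applied B -> B B)
  Step 28: a a a a a a b b b b b b b B B  =>  a a a a a a b b b b b b b B B B   (applied B -> B B)
  Step 29: a a a a a a b b b b b b b B B B  =>  a a a a a a b b b b b b b B B B B   (applied B -> B B)
  Step 30: a a a a a a b b b b b b b B B B B  =>  a a a a a a b b b b b b b b B B B   (applied B -> b)
  Step 31: a a a a a a b b b b b b b b B B B  =>  a a a a a a b b b b b b b b b B B   (applied B -> b)
  Step 32: a a a a a a b b b b b b b b b B B  =>  a a a a a a b b b b b b b b b B B B   (applied B -> B B)
  Step 33: a a a a a a b b b b b b b b b B B B  =>  a a a a a a b b b b b b b b b b B B   (applied B -> b)
  Step 34: a a a a a a b b b b b b b b b b B B  =>  a a a a a a b b b b b b b b b b b B   (applied B -> b)
  Step 35: a a a a a a b b b b b b b b b b b B  =>  a a a a a a b b b b b b b b b b b b   (applied B -> b)
Final yield: a a a a a a b b b b b b b b b b b b
Total rewrite steps: 35

35


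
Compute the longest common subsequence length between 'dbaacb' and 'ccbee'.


DP table for LCS of 'dbaacb' and 'ccbee':
       c  c  b  e  e
    0  0  0  0  0  0
  d 0  0  0  0  0  0
  b 0  0  0  1  1  1
  a 0  0  0  1  1  1
  a 0  0  0  1  1  1
  c 0  1  1  1  1  1
  b 0  1  1  2  2  2
LCS: 'cb'
LCS length = 2

2


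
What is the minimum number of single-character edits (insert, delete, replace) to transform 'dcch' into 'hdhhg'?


Building DP table for s1='dcch' (len 4) and s2='hdhhg' (len 5):
       h  d  h  h  g
    0  1  2  3  4  5
  d 1  1  1  2  3  4
  c 2  2  2  2  3  4
  c 3  3  3  3  3  4
  h 4  3  4  3  3  4
Edit distance = dp[4][5] = 4

4


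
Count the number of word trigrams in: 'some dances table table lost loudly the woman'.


Word trigrams from [8] words:
  Trigram 1: (some dances table)
  Trigram 2: (dances table table)
  Trigram 3: (table table lost)
  Trigram 4: (table lost loudly)
  Trigram 5: (lost loudly the)
  Trigram 6: (loudly the woman)
Total word trigrams: 8 - 2 = 6

6


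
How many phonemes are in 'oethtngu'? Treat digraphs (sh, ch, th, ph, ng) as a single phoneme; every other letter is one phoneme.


Parsing 'oethtngu' greedily, digraphs first:
  'o' -> vowel phoneme (phonemes so far: 1)
  'e' -> vowel phoneme (phonemes so far: 2)
  'th' -> digraph (1 consonant phoneme) (phonemes so far: 3)
  't' -> consonant phoneme (phonemes so far: 4)
  'ng' -> digraph (1 consonant phoneme) (phonemes so far: 5)
  'u' -> vowel phoneme (phonemes so far: 6)
Total phonemes: 6

6


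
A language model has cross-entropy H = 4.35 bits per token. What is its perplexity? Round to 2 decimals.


Perplexity formula: PP = 2^H
H = 4.35
PP = 2^4.35
Decompose: 2^4.35 = 2^4 * 2^0.35
2^4 = 16, 2^0.35 ~ 1.2745606
PP ~ 16 * 1.2745606 = 20.3929696
Rounded to 2 decimals: 20.39

20.39


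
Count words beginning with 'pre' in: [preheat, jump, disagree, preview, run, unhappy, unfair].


Checking each word for prefix 'pre':
  'preheat' -> YES, starts with 'pre' (count: 1)
  'jump' -> no (count: 1)
  'disagree' -> no (count: 1)
  'preview' -> YES, starts with 'pre' (count: 2)
  'run' -> no (count: 2)
  'unhappy' -> no (count: 2)
  'unfair' -> no (count: 2)
Total with prefix 'pre': 2

2


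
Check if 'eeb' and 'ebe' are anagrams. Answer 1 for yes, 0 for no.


Sort characters of 'eeb': 'bee'
Sort characters of 'ebe': 'bee'
Sorted forms match -> they ARE anagrams
Result: 1

1


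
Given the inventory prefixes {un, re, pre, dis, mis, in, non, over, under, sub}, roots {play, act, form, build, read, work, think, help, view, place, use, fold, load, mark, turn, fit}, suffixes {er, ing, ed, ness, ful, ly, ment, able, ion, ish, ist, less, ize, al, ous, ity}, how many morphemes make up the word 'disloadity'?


Segmenting 'disloadity' against the inventory:
  'dis' -> prefix (morpheme 1)
  'load' -> root (morpheme 2)
  'ity' -> suffix (morpheme 3)
Total morphemes: 3

3


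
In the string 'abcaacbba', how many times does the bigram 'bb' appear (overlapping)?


Scanning 'abcaacbba' for bigram 'bb':
  Position 0: 'ab' -> no
  Position 1: 'bc' -> no
  Position 2: 'ca' -> no
  Position 3: 'aa' -> no
  Position 4: 'ac' -> no
  Position 5: 'cb' -> no
  Position 6: 'bb' -> MATCH
  Position 7: 'ba' -> no
Total matches: 1

1


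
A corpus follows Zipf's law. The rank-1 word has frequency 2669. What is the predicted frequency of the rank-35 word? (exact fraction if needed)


Zipf's law: freq(rank) = f1 / rank
f1 = 2669, rank = 35
freq = 2669 / 35
GCD(2669, 35) = 1
Simplified: 2669/35

2669/35


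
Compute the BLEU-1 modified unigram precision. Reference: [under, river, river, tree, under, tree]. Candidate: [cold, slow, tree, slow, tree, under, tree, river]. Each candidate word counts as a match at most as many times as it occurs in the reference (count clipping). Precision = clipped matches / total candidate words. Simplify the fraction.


Reference word counts: {'river': 2, 'tree': 2, 'under': 2}
Checking each candidate word (with clipping):
  'cold' -> not in reference -> no match (matches: 0)
  'slow' -> not in reference -> no match (matches: 0)
  'tree' -> in reference (ref count 2, used 1/2) -> match (matches: 1)
  'slow' -> not in reference -> no match (matches: 1)
  'tree' -> in reference (ref count 2, used 2/2) -> match (matches: 2)
  'under' -> in reference (ref count 2, used 1/2) -> match (matches: 3)
  'tree' -> ref count 2 already used up (2/2) -> clipped, no match (matches: 3)
  'river' -> in reference (ref count 2, used 1/2) -> match (matches: 4)
Clipped matches: 4, Candidate length: 8
Precision = 4/8 = 1/2

1/2


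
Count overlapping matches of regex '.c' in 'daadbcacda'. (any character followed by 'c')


Pattern: .c means any character followed by 'c'.
Scanning 'daadbcacda' position-by-position:
  Pos 0: window 'da' -> no
  Pos 1: window 'aa' -> no
  Pos 2: window 'ad' -> no
  Pos 3: window 'db' -> no
  Pos 4: window 'bc' -> MATCH
  Pos 5: window 'ca' -> no
  Pos 6: window 'ac' -> MATCH
  Pos 7: window 'cd' -> no
  Pos 8: window 'da' -> no
  Pos 9: window 'a' -> no
Total matches: 2

2


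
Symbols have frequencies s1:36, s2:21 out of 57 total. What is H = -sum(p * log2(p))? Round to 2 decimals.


Computing entropy H = -sum(p_i * log2(p_i)):
  s1: p = 36/57 = 0.6316, -p*log2(p) = 0.4187
  s2: p = 21/57 = 0.3684, -p*log2(p) = 0.5307
H = sum of terms = 0.9494
Rounded to 2 decimals: 0.95

0.95
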